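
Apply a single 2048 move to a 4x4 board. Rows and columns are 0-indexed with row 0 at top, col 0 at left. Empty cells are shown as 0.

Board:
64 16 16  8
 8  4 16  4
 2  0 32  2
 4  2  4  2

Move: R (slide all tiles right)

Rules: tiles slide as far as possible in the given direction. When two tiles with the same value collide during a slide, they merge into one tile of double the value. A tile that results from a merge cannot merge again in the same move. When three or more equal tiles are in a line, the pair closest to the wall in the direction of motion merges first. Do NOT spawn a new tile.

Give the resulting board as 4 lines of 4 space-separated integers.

Slide right:
row 0: [64, 16, 16, 8] -> [0, 64, 32, 8]
row 1: [8, 4, 16, 4] -> [8, 4, 16, 4]
row 2: [2, 0, 32, 2] -> [0, 2, 32, 2]
row 3: [4, 2, 4, 2] -> [4, 2, 4, 2]

Answer:  0 64 32  8
 8  4 16  4
 0  2 32  2
 4  2  4  2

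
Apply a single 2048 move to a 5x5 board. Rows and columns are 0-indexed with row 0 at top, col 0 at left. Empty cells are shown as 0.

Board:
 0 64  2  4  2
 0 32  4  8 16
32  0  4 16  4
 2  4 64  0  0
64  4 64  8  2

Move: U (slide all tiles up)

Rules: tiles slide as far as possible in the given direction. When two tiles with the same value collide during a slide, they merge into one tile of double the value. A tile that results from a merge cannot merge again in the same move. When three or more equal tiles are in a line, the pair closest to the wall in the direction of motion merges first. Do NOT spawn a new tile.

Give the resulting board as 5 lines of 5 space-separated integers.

Answer:  32  64   2   4   2
  2  32   8   8  16
 64   8 128  16   4
  0   0   0   8   2
  0   0   0   0   0

Derivation:
Slide up:
col 0: [0, 0, 32, 2, 64] -> [32, 2, 64, 0, 0]
col 1: [64, 32, 0, 4, 4] -> [64, 32, 8, 0, 0]
col 2: [2, 4, 4, 64, 64] -> [2, 8, 128, 0, 0]
col 3: [4, 8, 16, 0, 8] -> [4, 8, 16, 8, 0]
col 4: [2, 16, 4, 0, 2] -> [2, 16, 4, 2, 0]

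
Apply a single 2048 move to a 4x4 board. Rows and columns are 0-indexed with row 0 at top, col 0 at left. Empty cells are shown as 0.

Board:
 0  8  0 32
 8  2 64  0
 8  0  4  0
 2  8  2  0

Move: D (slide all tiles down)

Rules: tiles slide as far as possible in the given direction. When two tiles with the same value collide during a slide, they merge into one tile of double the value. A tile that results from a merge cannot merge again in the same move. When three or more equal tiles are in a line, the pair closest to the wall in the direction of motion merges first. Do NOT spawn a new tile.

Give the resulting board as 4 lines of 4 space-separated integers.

Answer:  0  0  0  0
 0  8 64  0
16  2  4  0
 2  8  2 32

Derivation:
Slide down:
col 0: [0, 8, 8, 2] -> [0, 0, 16, 2]
col 1: [8, 2, 0, 8] -> [0, 8, 2, 8]
col 2: [0, 64, 4, 2] -> [0, 64, 4, 2]
col 3: [32, 0, 0, 0] -> [0, 0, 0, 32]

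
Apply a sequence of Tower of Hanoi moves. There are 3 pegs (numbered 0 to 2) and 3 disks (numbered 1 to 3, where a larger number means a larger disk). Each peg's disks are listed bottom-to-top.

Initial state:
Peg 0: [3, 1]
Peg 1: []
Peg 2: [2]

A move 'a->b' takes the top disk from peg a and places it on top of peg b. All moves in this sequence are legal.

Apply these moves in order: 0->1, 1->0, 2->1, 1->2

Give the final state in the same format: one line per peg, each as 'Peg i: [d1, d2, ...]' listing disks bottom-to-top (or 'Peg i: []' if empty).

Answer: Peg 0: [3, 1]
Peg 1: []
Peg 2: [2]

Derivation:
After move 1 (0->1):
Peg 0: [3]
Peg 1: [1]
Peg 2: [2]

After move 2 (1->0):
Peg 0: [3, 1]
Peg 1: []
Peg 2: [2]

After move 3 (2->1):
Peg 0: [3, 1]
Peg 1: [2]
Peg 2: []

After move 4 (1->2):
Peg 0: [3, 1]
Peg 1: []
Peg 2: [2]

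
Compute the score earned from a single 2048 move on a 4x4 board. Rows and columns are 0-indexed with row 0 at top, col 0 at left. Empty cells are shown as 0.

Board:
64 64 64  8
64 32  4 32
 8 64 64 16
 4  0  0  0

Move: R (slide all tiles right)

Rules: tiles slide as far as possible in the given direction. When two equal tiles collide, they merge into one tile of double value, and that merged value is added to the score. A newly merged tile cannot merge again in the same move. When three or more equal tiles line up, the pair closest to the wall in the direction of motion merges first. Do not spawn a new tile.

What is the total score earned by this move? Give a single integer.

Slide right:
row 0: [64, 64, 64, 8] -> [0, 64, 128, 8]  score +128 (running 128)
row 1: [64, 32, 4, 32] -> [64, 32, 4, 32]  score +0 (running 128)
row 2: [8, 64, 64, 16] -> [0, 8, 128, 16]  score +128 (running 256)
row 3: [4, 0, 0, 0] -> [0, 0, 0, 4]  score +0 (running 256)
Board after move:
  0  64 128   8
 64  32   4  32
  0   8 128  16
  0   0   0   4

Answer: 256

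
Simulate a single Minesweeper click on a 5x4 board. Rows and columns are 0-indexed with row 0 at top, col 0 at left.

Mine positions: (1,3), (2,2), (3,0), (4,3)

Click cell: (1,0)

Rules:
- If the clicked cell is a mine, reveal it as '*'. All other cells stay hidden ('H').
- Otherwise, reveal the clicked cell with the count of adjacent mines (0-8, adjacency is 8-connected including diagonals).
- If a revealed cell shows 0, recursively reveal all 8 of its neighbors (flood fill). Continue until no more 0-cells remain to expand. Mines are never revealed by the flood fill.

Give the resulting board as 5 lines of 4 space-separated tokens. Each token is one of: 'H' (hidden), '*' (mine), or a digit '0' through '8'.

0 0 1 H
0 1 2 H
1 2 H H
H H H H
H H H H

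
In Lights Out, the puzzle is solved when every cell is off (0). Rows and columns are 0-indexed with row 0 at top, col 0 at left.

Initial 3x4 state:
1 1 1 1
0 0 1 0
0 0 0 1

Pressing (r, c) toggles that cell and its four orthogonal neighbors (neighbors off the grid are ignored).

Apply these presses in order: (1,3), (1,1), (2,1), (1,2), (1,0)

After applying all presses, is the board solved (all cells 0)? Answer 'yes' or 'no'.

Answer: yes

Derivation:
After press 1 at (1,3):
1 1 1 0
0 0 0 1
0 0 0 0

After press 2 at (1,1):
1 0 1 0
1 1 1 1
0 1 0 0

After press 3 at (2,1):
1 0 1 0
1 0 1 1
1 0 1 0

After press 4 at (1,2):
1 0 0 0
1 1 0 0
1 0 0 0

After press 5 at (1,0):
0 0 0 0
0 0 0 0
0 0 0 0

Lights still on: 0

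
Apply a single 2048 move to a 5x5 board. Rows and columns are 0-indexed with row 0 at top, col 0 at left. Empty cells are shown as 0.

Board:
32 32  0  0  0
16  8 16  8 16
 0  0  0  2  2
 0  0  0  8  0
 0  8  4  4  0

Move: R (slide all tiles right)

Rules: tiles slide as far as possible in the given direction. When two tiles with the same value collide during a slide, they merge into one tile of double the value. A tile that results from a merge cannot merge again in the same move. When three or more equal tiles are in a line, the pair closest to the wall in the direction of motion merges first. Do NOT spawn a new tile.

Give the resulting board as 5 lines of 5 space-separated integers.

Slide right:
row 0: [32, 32, 0, 0, 0] -> [0, 0, 0, 0, 64]
row 1: [16, 8, 16, 8, 16] -> [16, 8, 16, 8, 16]
row 2: [0, 0, 0, 2, 2] -> [0, 0, 0, 0, 4]
row 3: [0, 0, 0, 8, 0] -> [0, 0, 0, 0, 8]
row 4: [0, 8, 4, 4, 0] -> [0, 0, 0, 8, 8]

Answer:  0  0  0  0 64
16  8 16  8 16
 0  0  0  0  4
 0  0  0  0  8
 0  0  0  8  8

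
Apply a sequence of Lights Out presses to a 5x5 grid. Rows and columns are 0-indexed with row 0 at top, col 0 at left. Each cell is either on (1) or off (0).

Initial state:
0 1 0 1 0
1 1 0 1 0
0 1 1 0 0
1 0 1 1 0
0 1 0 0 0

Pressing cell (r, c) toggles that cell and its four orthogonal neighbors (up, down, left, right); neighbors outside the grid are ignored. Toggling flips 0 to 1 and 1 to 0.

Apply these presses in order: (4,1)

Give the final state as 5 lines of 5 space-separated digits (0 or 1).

After press 1 at (4,1):
0 1 0 1 0
1 1 0 1 0
0 1 1 0 0
1 1 1 1 0
1 0 1 0 0

Answer: 0 1 0 1 0
1 1 0 1 0
0 1 1 0 0
1 1 1 1 0
1 0 1 0 0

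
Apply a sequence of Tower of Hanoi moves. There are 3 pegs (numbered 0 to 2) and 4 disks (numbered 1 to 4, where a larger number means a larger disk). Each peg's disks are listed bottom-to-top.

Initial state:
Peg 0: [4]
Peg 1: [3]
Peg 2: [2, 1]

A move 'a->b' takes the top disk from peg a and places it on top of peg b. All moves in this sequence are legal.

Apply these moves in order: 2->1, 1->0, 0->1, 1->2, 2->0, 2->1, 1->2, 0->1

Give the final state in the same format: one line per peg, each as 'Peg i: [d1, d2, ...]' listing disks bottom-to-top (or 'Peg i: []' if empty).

After move 1 (2->1):
Peg 0: [4]
Peg 1: [3, 1]
Peg 2: [2]

After move 2 (1->0):
Peg 0: [4, 1]
Peg 1: [3]
Peg 2: [2]

After move 3 (0->1):
Peg 0: [4]
Peg 1: [3, 1]
Peg 2: [2]

After move 4 (1->2):
Peg 0: [4]
Peg 1: [3]
Peg 2: [2, 1]

After move 5 (2->0):
Peg 0: [4, 1]
Peg 1: [3]
Peg 2: [2]

After move 6 (2->1):
Peg 0: [4, 1]
Peg 1: [3, 2]
Peg 2: []

After move 7 (1->2):
Peg 0: [4, 1]
Peg 1: [3]
Peg 2: [2]

After move 8 (0->1):
Peg 0: [4]
Peg 1: [3, 1]
Peg 2: [2]

Answer: Peg 0: [4]
Peg 1: [3, 1]
Peg 2: [2]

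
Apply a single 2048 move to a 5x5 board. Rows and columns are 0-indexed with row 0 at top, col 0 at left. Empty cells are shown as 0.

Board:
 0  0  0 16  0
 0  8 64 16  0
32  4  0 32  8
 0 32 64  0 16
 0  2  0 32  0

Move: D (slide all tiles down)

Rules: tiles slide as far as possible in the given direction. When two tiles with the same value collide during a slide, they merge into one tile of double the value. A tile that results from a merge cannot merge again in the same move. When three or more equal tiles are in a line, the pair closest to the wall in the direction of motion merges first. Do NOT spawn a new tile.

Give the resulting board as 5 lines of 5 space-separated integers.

Answer:   0   0   0   0   0
  0   8   0   0   0
  0   4   0   0   0
  0  32   0  32   8
 32   2 128  64  16

Derivation:
Slide down:
col 0: [0, 0, 32, 0, 0] -> [0, 0, 0, 0, 32]
col 1: [0, 8, 4, 32, 2] -> [0, 8, 4, 32, 2]
col 2: [0, 64, 0, 64, 0] -> [0, 0, 0, 0, 128]
col 3: [16, 16, 32, 0, 32] -> [0, 0, 0, 32, 64]
col 4: [0, 0, 8, 16, 0] -> [0, 0, 0, 8, 16]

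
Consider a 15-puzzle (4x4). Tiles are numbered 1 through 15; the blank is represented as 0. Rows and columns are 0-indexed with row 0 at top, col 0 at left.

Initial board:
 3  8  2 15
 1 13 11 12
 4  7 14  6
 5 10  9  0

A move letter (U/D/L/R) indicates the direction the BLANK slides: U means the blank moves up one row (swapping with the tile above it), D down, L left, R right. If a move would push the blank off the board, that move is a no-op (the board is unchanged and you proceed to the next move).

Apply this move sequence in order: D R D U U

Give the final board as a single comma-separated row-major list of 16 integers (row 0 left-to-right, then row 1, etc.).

Answer: 3, 8, 2, 15, 1, 13, 11, 0, 4, 7, 14, 12, 5, 10, 9, 6

Derivation:
After move 1 (D):
 3  8  2 15
 1 13 11 12
 4  7 14  6
 5 10  9  0

After move 2 (R):
 3  8  2 15
 1 13 11 12
 4  7 14  6
 5 10  9  0

After move 3 (D):
 3  8  2 15
 1 13 11 12
 4  7 14  6
 5 10  9  0

After move 4 (U):
 3  8  2 15
 1 13 11 12
 4  7 14  0
 5 10  9  6

After move 5 (U):
 3  8  2 15
 1 13 11  0
 4  7 14 12
 5 10  9  6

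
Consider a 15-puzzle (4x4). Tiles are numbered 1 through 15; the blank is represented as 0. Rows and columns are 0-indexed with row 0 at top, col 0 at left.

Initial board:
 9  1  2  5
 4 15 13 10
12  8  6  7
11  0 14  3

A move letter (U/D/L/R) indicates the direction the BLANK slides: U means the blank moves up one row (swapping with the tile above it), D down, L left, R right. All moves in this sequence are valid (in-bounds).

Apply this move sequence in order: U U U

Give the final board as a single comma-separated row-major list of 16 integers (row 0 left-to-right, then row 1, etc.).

After move 1 (U):
 9  1  2  5
 4 15 13 10
12  0  6  7
11  8 14  3

After move 2 (U):
 9  1  2  5
 4  0 13 10
12 15  6  7
11  8 14  3

After move 3 (U):
 9  0  2  5
 4  1 13 10
12 15  6  7
11  8 14  3

Answer: 9, 0, 2, 5, 4, 1, 13, 10, 12, 15, 6, 7, 11, 8, 14, 3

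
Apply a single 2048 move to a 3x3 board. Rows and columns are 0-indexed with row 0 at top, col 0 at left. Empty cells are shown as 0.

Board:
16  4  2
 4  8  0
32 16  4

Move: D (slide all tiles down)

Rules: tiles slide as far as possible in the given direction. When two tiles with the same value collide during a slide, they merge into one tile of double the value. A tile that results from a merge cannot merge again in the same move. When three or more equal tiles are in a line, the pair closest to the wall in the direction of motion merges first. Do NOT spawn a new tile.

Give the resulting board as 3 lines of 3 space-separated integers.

Answer: 16  4  0
 4  8  2
32 16  4

Derivation:
Slide down:
col 0: [16, 4, 32] -> [16, 4, 32]
col 1: [4, 8, 16] -> [4, 8, 16]
col 2: [2, 0, 4] -> [0, 2, 4]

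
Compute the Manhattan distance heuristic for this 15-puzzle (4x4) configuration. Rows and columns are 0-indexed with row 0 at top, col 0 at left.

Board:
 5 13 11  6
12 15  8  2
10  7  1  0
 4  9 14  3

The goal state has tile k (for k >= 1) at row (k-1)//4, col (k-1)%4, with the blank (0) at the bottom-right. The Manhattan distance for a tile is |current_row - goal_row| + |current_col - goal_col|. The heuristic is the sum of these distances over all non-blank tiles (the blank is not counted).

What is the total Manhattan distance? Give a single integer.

Tile 5: (0,0)->(1,0) = 1
Tile 13: (0,1)->(3,0) = 4
Tile 11: (0,2)->(2,2) = 2
Tile 6: (0,3)->(1,1) = 3
Tile 12: (1,0)->(2,3) = 4
Tile 15: (1,1)->(3,2) = 3
Tile 8: (1,2)->(1,3) = 1
Tile 2: (1,3)->(0,1) = 3
Tile 10: (2,0)->(2,1) = 1
Tile 7: (2,1)->(1,2) = 2
Tile 1: (2,2)->(0,0) = 4
Tile 4: (3,0)->(0,3) = 6
Tile 9: (3,1)->(2,0) = 2
Tile 14: (3,2)->(3,1) = 1
Tile 3: (3,3)->(0,2) = 4
Sum: 1 + 4 + 2 + 3 + 4 + 3 + 1 + 3 + 1 + 2 + 4 + 6 + 2 + 1 + 4 = 41

Answer: 41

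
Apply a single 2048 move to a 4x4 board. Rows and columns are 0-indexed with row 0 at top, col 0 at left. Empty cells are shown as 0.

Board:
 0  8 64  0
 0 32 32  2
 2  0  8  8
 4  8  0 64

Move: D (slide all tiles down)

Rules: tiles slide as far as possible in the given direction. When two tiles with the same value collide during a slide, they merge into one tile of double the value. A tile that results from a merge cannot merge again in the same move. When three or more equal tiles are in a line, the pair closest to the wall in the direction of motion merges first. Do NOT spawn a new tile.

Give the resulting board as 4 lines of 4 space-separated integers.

Slide down:
col 0: [0, 0, 2, 4] -> [0, 0, 2, 4]
col 1: [8, 32, 0, 8] -> [0, 8, 32, 8]
col 2: [64, 32, 8, 0] -> [0, 64, 32, 8]
col 3: [0, 2, 8, 64] -> [0, 2, 8, 64]

Answer:  0  0  0  0
 0  8 64  2
 2 32 32  8
 4  8  8 64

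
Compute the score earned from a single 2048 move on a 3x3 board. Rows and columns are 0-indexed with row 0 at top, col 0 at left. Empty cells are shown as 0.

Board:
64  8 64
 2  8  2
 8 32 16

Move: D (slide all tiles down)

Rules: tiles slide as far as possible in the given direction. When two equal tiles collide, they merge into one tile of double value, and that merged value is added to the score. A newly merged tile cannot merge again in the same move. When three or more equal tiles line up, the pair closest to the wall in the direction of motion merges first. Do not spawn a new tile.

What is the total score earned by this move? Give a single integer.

Answer: 16

Derivation:
Slide down:
col 0: [64, 2, 8] -> [64, 2, 8]  score +0 (running 0)
col 1: [8, 8, 32] -> [0, 16, 32]  score +16 (running 16)
col 2: [64, 2, 16] -> [64, 2, 16]  score +0 (running 16)
Board after move:
64  0 64
 2 16  2
 8 32 16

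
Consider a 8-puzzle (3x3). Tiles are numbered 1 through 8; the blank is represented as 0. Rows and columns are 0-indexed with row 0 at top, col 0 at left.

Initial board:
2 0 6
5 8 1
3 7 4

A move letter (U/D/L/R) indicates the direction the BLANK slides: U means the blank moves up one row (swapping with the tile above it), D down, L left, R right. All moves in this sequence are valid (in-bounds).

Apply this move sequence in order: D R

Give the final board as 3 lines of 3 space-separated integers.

After move 1 (D):
2 8 6
5 0 1
3 7 4

After move 2 (R):
2 8 6
5 1 0
3 7 4

Answer: 2 8 6
5 1 0
3 7 4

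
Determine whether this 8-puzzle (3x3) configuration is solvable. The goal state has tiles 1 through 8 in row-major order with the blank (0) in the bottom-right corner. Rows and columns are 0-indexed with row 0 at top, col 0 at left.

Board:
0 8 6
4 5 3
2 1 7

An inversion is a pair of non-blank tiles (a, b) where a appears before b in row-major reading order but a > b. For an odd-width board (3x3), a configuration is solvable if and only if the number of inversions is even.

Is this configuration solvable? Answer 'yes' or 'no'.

Answer: no

Derivation:
Inversions (pairs i<j in row-major order where tile[i] > tile[j] > 0): 21
21 is odd, so the puzzle is not solvable.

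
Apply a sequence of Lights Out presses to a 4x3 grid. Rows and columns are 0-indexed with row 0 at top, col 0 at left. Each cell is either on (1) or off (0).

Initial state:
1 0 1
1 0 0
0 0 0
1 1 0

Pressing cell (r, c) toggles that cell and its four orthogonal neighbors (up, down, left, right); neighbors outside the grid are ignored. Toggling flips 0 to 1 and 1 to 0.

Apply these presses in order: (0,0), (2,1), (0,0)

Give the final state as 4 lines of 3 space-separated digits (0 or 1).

Answer: 1 0 1
1 1 0
1 1 1
1 0 0

Derivation:
After press 1 at (0,0):
0 1 1
0 0 0
0 0 0
1 1 0

After press 2 at (2,1):
0 1 1
0 1 0
1 1 1
1 0 0

After press 3 at (0,0):
1 0 1
1 1 0
1 1 1
1 0 0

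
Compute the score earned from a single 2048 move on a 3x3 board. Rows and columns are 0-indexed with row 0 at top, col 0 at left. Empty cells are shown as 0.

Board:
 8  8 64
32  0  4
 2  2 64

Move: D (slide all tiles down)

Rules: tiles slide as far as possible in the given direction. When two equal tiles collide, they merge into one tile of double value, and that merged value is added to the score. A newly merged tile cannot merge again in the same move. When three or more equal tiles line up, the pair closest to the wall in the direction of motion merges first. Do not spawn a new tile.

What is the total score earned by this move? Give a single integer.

Slide down:
col 0: [8, 32, 2] -> [8, 32, 2]  score +0 (running 0)
col 1: [8, 0, 2] -> [0, 8, 2]  score +0 (running 0)
col 2: [64, 4, 64] -> [64, 4, 64]  score +0 (running 0)
Board after move:
 8  0 64
32  8  4
 2  2 64

Answer: 0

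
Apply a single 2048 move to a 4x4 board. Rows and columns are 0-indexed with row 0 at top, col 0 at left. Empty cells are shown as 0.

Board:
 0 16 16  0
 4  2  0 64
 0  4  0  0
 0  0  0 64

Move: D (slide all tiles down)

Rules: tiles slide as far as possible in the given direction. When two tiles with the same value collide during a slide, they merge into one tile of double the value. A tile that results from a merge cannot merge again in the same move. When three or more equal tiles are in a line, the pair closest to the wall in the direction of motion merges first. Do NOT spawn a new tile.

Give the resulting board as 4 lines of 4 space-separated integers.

Slide down:
col 0: [0, 4, 0, 0] -> [0, 0, 0, 4]
col 1: [16, 2, 4, 0] -> [0, 16, 2, 4]
col 2: [16, 0, 0, 0] -> [0, 0, 0, 16]
col 3: [0, 64, 0, 64] -> [0, 0, 0, 128]

Answer:   0   0   0   0
  0  16   0   0
  0   2   0   0
  4   4  16 128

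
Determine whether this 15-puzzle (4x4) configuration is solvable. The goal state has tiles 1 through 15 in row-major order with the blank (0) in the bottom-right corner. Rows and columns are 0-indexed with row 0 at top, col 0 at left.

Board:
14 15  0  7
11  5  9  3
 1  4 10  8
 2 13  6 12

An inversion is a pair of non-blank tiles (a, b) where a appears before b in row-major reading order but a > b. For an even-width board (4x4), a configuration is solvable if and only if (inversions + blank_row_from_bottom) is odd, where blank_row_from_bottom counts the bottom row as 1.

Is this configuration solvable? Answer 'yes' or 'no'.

Inversions: 61
Blank is in row 0 (0-indexed from top), which is row 4 counting from the bottom (bottom = 1).
61 + 4 = 65, which is odd, so the puzzle is solvable.

Answer: yes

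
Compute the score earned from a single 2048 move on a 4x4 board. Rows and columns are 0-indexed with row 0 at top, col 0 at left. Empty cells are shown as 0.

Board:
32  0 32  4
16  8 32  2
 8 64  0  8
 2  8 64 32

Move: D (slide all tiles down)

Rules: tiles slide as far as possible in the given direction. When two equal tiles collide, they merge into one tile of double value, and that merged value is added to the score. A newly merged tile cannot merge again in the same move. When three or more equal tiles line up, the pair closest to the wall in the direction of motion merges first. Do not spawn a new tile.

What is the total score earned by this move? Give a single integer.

Answer: 64

Derivation:
Slide down:
col 0: [32, 16, 8, 2] -> [32, 16, 8, 2]  score +0 (running 0)
col 1: [0, 8, 64, 8] -> [0, 8, 64, 8]  score +0 (running 0)
col 2: [32, 32, 0, 64] -> [0, 0, 64, 64]  score +64 (running 64)
col 3: [4, 2, 8, 32] -> [4, 2, 8, 32]  score +0 (running 64)
Board after move:
32  0  0  4
16  8  0  2
 8 64 64  8
 2  8 64 32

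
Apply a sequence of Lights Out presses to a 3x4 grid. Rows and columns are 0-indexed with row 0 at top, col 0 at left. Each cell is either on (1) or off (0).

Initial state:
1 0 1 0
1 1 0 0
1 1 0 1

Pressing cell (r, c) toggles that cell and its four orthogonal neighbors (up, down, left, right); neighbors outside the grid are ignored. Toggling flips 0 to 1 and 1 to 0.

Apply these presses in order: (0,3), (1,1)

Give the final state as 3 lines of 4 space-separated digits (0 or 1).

Answer: 1 1 0 1
0 0 1 1
1 0 0 1

Derivation:
After press 1 at (0,3):
1 0 0 1
1 1 0 1
1 1 0 1

After press 2 at (1,1):
1 1 0 1
0 0 1 1
1 0 0 1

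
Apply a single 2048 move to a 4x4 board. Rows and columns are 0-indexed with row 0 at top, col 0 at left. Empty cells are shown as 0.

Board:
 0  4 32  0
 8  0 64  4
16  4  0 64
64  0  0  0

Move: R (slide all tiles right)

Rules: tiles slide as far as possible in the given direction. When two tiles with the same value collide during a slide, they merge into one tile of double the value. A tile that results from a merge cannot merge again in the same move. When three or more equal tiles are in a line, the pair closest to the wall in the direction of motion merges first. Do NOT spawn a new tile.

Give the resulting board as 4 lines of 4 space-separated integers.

Answer:  0  0  4 32
 0  8 64  4
 0 16  4 64
 0  0  0 64

Derivation:
Slide right:
row 0: [0, 4, 32, 0] -> [0, 0, 4, 32]
row 1: [8, 0, 64, 4] -> [0, 8, 64, 4]
row 2: [16, 4, 0, 64] -> [0, 16, 4, 64]
row 3: [64, 0, 0, 0] -> [0, 0, 0, 64]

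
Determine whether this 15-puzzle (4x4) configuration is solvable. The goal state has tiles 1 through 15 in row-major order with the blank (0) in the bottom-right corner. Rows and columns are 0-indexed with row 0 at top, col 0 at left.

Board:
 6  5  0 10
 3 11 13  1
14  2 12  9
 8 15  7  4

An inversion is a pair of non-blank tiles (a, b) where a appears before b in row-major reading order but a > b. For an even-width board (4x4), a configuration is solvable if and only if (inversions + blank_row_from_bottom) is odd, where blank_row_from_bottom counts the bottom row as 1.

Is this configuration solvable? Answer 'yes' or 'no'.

Inversions: 49
Blank is in row 0 (0-indexed from top), which is row 4 counting from the bottom (bottom = 1).
49 + 4 = 53, which is odd, so the puzzle is solvable.

Answer: yes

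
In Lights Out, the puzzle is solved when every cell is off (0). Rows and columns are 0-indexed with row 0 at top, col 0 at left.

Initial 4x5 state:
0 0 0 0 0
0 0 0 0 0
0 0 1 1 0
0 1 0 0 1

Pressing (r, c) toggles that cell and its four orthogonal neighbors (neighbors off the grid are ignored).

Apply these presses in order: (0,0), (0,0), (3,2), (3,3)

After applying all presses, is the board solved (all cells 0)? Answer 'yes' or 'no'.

Answer: yes

Derivation:
After press 1 at (0,0):
1 1 0 0 0
1 0 0 0 0
0 0 1 1 0
0 1 0 0 1

After press 2 at (0,0):
0 0 0 0 0
0 0 0 0 0
0 0 1 1 0
0 1 0 0 1

After press 3 at (3,2):
0 0 0 0 0
0 0 0 0 0
0 0 0 1 0
0 0 1 1 1

After press 4 at (3,3):
0 0 0 0 0
0 0 0 0 0
0 0 0 0 0
0 0 0 0 0

Lights still on: 0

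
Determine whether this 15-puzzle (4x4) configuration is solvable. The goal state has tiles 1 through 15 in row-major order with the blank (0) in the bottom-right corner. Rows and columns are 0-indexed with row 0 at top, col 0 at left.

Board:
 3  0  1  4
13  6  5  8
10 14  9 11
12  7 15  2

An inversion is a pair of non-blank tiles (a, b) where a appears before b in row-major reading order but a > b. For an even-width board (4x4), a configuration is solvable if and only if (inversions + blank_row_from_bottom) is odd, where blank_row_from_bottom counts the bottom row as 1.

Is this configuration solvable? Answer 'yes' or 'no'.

Answer: yes

Derivation:
Inversions: 33
Blank is in row 0 (0-indexed from top), which is row 4 counting from the bottom (bottom = 1).
33 + 4 = 37, which is odd, so the puzzle is solvable.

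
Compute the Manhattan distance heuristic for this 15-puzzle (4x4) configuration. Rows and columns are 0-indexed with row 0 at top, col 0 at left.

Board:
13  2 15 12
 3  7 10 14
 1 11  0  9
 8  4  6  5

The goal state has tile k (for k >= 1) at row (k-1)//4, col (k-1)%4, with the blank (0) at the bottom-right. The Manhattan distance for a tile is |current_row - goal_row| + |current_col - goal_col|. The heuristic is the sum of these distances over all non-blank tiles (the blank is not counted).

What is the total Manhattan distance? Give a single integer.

Answer: 42

Derivation:
Tile 13: (0,0)->(3,0) = 3
Tile 2: (0,1)->(0,1) = 0
Tile 15: (0,2)->(3,2) = 3
Tile 12: (0,3)->(2,3) = 2
Tile 3: (1,0)->(0,2) = 3
Tile 7: (1,1)->(1,2) = 1
Tile 10: (1,2)->(2,1) = 2
Tile 14: (1,3)->(3,1) = 4
Tile 1: (2,0)->(0,0) = 2
Tile 11: (2,1)->(2,2) = 1
Tile 9: (2,3)->(2,0) = 3
Tile 8: (3,0)->(1,3) = 5
Tile 4: (3,1)->(0,3) = 5
Tile 6: (3,2)->(1,1) = 3
Tile 5: (3,3)->(1,0) = 5
Sum: 3 + 0 + 3 + 2 + 3 + 1 + 2 + 4 + 2 + 1 + 3 + 5 + 5 + 3 + 5 = 42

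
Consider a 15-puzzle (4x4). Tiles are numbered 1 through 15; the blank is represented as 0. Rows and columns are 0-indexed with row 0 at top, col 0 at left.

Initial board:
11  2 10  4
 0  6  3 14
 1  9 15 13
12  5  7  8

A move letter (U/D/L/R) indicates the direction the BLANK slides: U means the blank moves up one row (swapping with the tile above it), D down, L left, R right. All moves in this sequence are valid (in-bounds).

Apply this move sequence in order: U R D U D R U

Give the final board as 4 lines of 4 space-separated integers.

Answer:  2  6  0  4
11  3 10 14
 1  9 15 13
12  5  7  8

Derivation:
After move 1 (U):
 0  2 10  4
11  6  3 14
 1  9 15 13
12  5  7  8

After move 2 (R):
 2  0 10  4
11  6  3 14
 1  9 15 13
12  5  7  8

After move 3 (D):
 2  6 10  4
11  0  3 14
 1  9 15 13
12  5  7  8

After move 4 (U):
 2  0 10  4
11  6  3 14
 1  9 15 13
12  5  7  8

After move 5 (D):
 2  6 10  4
11  0  3 14
 1  9 15 13
12  5  7  8

After move 6 (R):
 2  6 10  4
11  3  0 14
 1  9 15 13
12  5  7  8

After move 7 (U):
 2  6  0  4
11  3 10 14
 1  9 15 13
12  5  7  8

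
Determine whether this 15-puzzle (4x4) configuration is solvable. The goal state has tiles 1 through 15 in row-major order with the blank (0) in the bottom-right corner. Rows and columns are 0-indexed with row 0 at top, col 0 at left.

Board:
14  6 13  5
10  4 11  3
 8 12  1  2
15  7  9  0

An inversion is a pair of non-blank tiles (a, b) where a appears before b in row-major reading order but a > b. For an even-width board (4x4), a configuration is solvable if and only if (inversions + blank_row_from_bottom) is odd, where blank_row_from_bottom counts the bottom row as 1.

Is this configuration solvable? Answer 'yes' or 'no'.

Inversions: 60
Blank is in row 3 (0-indexed from top), which is row 1 counting from the bottom (bottom = 1).
60 + 1 = 61, which is odd, so the puzzle is solvable.

Answer: yes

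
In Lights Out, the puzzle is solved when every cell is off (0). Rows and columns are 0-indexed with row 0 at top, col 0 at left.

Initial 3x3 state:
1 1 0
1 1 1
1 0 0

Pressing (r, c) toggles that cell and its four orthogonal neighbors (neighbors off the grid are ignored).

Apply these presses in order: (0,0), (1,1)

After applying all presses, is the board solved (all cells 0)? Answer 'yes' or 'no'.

Answer: no

Derivation:
After press 1 at (0,0):
0 0 0
0 1 1
1 0 0

After press 2 at (1,1):
0 1 0
1 0 0
1 1 0

Lights still on: 4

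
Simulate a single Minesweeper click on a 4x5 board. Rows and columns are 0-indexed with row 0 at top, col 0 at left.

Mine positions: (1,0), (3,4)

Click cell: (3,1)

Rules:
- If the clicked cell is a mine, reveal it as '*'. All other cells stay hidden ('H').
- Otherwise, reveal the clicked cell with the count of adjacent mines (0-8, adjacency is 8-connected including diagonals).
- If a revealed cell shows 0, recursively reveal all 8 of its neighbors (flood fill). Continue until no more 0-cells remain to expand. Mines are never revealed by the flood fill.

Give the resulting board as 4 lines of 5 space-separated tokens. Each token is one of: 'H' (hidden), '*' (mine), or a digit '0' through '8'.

H 1 0 0 0
H 1 0 0 0
1 1 0 1 1
0 0 0 1 H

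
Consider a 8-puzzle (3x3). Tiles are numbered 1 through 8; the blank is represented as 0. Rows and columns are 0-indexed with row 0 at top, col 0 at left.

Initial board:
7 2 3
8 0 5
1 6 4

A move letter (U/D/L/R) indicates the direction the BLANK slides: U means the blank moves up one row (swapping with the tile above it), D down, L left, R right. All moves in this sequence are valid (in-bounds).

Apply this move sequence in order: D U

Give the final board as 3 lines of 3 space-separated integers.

After move 1 (D):
7 2 3
8 6 5
1 0 4

After move 2 (U):
7 2 3
8 0 5
1 6 4

Answer: 7 2 3
8 0 5
1 6 4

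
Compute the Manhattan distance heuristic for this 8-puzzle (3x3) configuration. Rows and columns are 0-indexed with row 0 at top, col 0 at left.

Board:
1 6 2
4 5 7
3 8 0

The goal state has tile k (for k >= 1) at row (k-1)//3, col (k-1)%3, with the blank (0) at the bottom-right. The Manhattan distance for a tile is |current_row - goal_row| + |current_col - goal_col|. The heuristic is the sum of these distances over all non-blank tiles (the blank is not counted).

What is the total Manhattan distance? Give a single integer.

Answer: 10

Derivation:
Tile 1: (0,0)->(0,0) = 0
Tile 6: (0,1)->(1,2) = 2
Tile 2: (0,2)->(0,1) = 1
Tile 4: (1,0)->(1,0) = 0
Tile 5: (1,1)->(1,1) = 0
Tile 7: (1,2)->(2,0) = 3
Tile 3: (2,0)->(0,2) = 4
Tile 8: (2,1)->(2,1) = 0
Sum: 0 + 2 + 1 + 0 + 0 + 3 + 4 + 0 = 10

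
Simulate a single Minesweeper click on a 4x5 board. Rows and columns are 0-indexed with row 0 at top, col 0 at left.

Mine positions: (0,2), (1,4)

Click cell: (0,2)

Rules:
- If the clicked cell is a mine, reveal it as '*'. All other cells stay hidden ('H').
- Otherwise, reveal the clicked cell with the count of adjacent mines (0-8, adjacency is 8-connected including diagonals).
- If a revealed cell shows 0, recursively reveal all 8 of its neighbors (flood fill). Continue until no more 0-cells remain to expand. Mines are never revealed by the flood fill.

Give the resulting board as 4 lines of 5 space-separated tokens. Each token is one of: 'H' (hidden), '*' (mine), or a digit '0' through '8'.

H H * H H
H H H H H
H H H H H
H H H H H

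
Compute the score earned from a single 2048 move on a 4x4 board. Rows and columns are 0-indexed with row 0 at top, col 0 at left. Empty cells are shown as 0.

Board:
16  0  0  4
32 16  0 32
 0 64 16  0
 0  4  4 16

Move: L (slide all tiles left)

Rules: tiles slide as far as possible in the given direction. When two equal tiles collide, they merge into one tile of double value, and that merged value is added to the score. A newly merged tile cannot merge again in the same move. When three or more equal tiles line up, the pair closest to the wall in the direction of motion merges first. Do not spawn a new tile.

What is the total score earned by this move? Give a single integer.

Slide left:
row 0: [16, 0, 0, 4] -> [16, 4, 0, 0]  score +0 (running 0)
row 1: [32, 16, 0, 32] -> [32, 16, 32, 0]  score +0 (running 0)
row 2: [0, 64, 16, 0] -> [64, 16, 0, 0]  score +0 (running 0)
row 3: [0, 4, 4, 16] -> [8, 16, 0, 0]  score +8 (running 8)
Board after move:
16  4  0  0
32 16 32  0
64 16  0  0
 8 16  0  0

Answer: 8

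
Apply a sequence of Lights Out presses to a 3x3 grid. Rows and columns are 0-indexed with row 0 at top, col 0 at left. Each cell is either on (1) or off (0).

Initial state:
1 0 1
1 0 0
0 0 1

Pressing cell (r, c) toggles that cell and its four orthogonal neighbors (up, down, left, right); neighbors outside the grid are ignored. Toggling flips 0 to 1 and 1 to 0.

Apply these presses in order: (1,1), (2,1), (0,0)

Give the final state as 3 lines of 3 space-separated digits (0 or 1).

Answer: 0 0 1
1 0 1
1 0 0

Derivation:
After press 1 at (1,1):
1 1 1
0 1 1
0 1 1

After press 2 at (2,1):
1 1 1
0 0 1
1 0 0

After press 3 at (0,0):
0 0 1
1 0 1
1 0 0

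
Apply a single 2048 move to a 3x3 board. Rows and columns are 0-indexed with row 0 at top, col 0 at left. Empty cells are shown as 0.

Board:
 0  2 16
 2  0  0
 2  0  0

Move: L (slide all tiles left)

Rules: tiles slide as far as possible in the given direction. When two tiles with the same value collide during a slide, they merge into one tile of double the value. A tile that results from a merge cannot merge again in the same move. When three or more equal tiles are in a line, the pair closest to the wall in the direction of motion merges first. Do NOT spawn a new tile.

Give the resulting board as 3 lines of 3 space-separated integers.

Answer:  2 16  0
 2  0  0
 2  0  0

Derivation:
Slide left:
row 0: [0, 2, 16] -> [2, 16, 0]
row 1: [2, 0, 0] -> [2, 0, 0]
row 2: [2, 0, 0] -> [2, 0, 0]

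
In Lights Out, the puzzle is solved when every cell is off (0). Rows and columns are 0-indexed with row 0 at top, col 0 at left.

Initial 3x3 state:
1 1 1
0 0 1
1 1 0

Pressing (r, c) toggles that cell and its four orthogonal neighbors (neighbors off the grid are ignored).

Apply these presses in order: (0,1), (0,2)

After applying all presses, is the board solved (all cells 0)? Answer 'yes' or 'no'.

After press 1 at (0,1):
0 0 0
0 1 1
1 1 0

After press 2 at (0,2):
0 1 1
0 1 0
1 1 0

Lights still on: 5

Answer: no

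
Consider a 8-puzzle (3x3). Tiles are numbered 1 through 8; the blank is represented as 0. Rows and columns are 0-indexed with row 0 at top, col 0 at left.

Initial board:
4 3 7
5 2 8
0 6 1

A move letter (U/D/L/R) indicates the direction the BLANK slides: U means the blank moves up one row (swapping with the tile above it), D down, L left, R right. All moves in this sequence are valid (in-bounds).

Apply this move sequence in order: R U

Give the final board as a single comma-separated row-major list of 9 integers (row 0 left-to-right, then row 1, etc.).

Answer: 4, 3, 7, 5, 0, 8, 6, 2, 1

Derivation:
After move 1 (R):
4 3 7
5 2 8
6 0 1

After move 2 (U):
4 3 7
5 0 8
6 2 1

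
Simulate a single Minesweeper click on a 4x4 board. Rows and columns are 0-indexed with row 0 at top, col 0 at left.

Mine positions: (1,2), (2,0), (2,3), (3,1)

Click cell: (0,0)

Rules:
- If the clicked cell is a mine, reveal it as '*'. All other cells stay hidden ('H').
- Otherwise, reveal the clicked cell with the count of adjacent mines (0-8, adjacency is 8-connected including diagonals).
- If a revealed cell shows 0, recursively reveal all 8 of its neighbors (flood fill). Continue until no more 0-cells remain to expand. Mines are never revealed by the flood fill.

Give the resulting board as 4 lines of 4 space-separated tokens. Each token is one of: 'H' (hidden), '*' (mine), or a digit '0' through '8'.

0 1 H H
1 2 H H
H H H H
H H H H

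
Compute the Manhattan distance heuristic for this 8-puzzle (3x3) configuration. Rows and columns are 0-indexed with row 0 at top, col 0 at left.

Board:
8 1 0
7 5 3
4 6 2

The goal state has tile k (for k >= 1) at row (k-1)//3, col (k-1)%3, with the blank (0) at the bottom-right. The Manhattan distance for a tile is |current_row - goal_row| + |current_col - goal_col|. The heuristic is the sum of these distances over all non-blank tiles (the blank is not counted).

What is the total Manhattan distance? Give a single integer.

Tile 8: at (0,0), goal (2,1), distance |0-2|+|0-1| = 3
Tile 1: at (0,1), goal (0,0), distance |0-0|+|1-0| = 1
Tile 7: at (1,0), goal (2,0), distance |1-2|+|0-0| = 1
Tile 5: at (1,1), goal (1,1), distance |1-1|+|1-1| = 0
Tile 3: at (1,2), goal (0,2), distance |1-0|+|2-2| = 1
Tile 4: at (2,0), goal (1,0), distance |2-1|+|0-0| = 1
Tile 6: at (2,1), goal (1,2), distance |2-1|+|1-2| = 2
Tile 2: at (2,2), goal (0,1), distance |2-0|+|2-1| = 3
Sum: 3 + 1 + 1 + 0 + 1 + 1 + 2 + 3 = 12

Answer: 12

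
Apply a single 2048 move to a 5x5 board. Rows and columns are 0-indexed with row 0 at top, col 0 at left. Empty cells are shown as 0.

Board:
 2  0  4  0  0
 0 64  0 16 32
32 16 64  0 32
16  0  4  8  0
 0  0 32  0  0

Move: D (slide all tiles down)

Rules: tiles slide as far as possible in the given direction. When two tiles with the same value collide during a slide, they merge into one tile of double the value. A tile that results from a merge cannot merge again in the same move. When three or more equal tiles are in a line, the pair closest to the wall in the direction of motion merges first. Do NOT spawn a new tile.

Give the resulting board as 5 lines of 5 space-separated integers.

Slide down:
col 0: [2, 0, 32, 16, 0] -> [0, 0, 2, 32, 16]
col 1: [0, 64, 16, 0, 0] -> [0, 0, 0, 64, 16]
col 2: [4, 0, 64, 4, 32] -> [0, 4, 64, 4, 32]
col 3: [0, 16, 0, 8, 0] -> [0, 0, 0, 16, 8]
col 4: [0, 32, 32, 0, 0] -> [0, 0, 0, 0, 64]

Answer:  0  0  0  0  0
 0  0  4  0  0
 2  0 64  0  0
32 64  4 16  0
16 16 32  8 64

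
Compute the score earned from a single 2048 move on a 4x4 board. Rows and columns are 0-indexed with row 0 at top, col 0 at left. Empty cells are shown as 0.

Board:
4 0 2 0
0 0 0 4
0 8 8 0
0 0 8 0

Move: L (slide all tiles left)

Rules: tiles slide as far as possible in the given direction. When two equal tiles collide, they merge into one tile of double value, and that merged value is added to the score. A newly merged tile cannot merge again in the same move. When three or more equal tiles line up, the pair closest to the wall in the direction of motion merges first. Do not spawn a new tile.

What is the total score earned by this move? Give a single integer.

Answer: 16

Derivation:
Slide left:
row 0: [4, 0, 2, 0] -> [4, 2, 0, 0]  score +0 (running 0)
row 1: [0, 0, 0, 4] -> [4, 0, 0, 0]  score +0 (running 0)
row 2: [0, 8, 8, 0] -> [16, 0, 0, 0]  score +16 (running 16)
row 3: [0, 0, 8, 0] -> [8, 0, 0, 0]  score +0 (running 16)
Board after move:
 4  2  0  0
 4  0  0  0
16  0  0  0
 8  0  0  0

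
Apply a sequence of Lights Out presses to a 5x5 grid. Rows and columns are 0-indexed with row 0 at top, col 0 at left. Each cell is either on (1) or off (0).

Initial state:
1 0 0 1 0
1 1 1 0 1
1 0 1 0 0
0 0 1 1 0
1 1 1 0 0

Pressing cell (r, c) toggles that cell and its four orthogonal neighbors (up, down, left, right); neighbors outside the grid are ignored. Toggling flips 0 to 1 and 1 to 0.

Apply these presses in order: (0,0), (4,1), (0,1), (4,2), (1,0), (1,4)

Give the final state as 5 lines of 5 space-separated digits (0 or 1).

After press 1 at (0,0):
0 1 0 1 0
0 1 1 0 1
1 0 1 0 0
0 0 1 1 0
1 1 1 0 0

After press 2 at (4,1):
0 1 0 1 0
0 1 1 0 1
1 0 1 0 0
0 1 1 1 0
0 0 0 0 0

After press 3 at (0,1):
1 0 1 1 0
0 0 1 0 1
1 0 1 0 0
0 1 1 1 0
0 0 0 0 0

After press 4 at (4,2):
1 0 1 1 0
0 0 1 0 1
1 0 1 0 0
0 1 0 1 0
0 1 1 1 0

After press 5 at (1,0):
0 0 1 1 0
1 1 1 0 1
0 0 1 0 0
0 1 0 1 0
0 1 1 1 0

After press 6 at (1,4):
0 0 1 1 1
1 1 1 1 0
0 0 1 0 1
0 1 0 1 0
0 1 1 1 0

Answer: 0 0 1 1 1
1 1 1 1 0
0 0 1 0 1
0 1 0 1 0
0 1 1 1 0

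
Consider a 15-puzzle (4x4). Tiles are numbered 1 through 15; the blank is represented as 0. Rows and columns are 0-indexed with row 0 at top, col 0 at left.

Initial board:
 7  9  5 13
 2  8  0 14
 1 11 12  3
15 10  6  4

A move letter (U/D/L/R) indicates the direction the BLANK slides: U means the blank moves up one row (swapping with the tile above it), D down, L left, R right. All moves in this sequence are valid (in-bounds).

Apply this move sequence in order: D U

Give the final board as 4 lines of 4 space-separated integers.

Answer:  7  9  5 13
 2  8  0 14
 1 11 12  3
15 10  6  4

Derivation:
After move 1 (D):
 7  9  5 13
 2  8 12 14
 1 11  0  3
15 10  6  4

After move 2 (U):
 7  9  5 13
 2  8  0 14
 1 11 12  3
15 10  6  4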